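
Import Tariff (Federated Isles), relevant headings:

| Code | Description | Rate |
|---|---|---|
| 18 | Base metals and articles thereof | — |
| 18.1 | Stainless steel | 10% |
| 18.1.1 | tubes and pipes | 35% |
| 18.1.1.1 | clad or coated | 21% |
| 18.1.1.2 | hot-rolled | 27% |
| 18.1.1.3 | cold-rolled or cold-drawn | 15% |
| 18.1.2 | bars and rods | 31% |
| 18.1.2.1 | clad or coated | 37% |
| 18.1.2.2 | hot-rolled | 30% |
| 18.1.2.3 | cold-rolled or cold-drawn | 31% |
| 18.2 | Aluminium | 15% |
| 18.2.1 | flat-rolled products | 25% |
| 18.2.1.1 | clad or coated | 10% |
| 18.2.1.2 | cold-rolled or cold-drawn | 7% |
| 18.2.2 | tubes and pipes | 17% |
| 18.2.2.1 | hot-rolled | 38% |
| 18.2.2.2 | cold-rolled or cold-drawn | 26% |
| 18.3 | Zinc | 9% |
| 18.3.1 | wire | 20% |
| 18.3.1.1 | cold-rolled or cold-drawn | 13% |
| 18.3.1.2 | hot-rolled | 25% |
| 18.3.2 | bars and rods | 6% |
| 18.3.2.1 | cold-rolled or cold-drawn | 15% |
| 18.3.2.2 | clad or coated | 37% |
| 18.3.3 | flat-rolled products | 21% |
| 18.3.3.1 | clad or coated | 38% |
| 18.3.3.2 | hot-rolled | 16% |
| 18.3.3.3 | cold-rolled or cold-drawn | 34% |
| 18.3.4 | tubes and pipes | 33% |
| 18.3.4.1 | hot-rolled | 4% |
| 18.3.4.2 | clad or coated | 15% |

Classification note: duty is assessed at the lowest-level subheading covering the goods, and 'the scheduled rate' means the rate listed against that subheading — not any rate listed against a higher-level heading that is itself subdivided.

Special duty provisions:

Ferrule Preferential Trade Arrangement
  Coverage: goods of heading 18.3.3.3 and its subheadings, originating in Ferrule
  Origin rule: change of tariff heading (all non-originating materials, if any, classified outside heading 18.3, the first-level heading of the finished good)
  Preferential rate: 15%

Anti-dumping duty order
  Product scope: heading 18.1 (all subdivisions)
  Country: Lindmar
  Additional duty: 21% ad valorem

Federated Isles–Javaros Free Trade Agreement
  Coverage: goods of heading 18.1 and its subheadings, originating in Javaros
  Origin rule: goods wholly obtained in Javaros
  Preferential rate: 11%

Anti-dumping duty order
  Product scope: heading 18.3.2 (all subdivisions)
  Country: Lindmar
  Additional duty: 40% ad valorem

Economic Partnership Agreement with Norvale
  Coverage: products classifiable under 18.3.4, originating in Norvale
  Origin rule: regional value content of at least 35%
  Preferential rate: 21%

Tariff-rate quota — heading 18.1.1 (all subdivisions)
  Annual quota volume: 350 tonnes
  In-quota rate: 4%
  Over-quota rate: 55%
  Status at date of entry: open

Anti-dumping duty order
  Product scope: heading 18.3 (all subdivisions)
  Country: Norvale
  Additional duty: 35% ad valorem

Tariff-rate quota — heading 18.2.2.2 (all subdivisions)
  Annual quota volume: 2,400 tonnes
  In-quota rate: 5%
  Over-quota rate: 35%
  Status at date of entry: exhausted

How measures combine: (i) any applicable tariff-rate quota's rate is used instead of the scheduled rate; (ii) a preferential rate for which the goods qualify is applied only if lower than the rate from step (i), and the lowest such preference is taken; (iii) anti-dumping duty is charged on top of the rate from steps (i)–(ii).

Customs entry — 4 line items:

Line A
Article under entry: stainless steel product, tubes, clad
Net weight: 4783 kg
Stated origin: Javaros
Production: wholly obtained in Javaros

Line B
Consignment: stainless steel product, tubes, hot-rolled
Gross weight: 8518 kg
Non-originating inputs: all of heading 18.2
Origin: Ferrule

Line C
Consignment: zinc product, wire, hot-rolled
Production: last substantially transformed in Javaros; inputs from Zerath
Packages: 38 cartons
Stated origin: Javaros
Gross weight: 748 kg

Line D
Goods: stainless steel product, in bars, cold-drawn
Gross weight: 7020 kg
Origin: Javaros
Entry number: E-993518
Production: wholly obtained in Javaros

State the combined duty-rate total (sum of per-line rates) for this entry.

44%

Line A: stainless steel → 18.1; tubes → 18.1.1; clad → 18.1.1.1. Scheduled 21%. quota on 18.1.1 open → in-quota 4%; Javaros agreement on 18.1: wholly obtained → 11% available; preference 11% not lower than 4% → no reduction. → 4%.
Line B: stainless steel → 18.1; tubes → 18.1.1; hot-rolled → 18.1.1.2. Scheduled 27%. quota on 18.1.1 open → in-quota 4%; Ferrule agreement on 18.3.3.3: 18.1.1.2 not covered. → 4%.
Line C: zinc → 18.3; wire → 18.3.1; hot-rolled → 18.3.1.2. Scheduled 25%. Javaros agreement on 18.1: 18.3.1.2 not covered. → 25%.
Line D: stainless steel → 18.1; in bars → 18.1.2; cold-drawn → 18.1.2.3. Scheduled 31%. Javaros agreement on 18.1: wholly obtained → 11% available; preferential 11%. → 11%.
Sum: 4% + 4% + 25% + 11% = 44%.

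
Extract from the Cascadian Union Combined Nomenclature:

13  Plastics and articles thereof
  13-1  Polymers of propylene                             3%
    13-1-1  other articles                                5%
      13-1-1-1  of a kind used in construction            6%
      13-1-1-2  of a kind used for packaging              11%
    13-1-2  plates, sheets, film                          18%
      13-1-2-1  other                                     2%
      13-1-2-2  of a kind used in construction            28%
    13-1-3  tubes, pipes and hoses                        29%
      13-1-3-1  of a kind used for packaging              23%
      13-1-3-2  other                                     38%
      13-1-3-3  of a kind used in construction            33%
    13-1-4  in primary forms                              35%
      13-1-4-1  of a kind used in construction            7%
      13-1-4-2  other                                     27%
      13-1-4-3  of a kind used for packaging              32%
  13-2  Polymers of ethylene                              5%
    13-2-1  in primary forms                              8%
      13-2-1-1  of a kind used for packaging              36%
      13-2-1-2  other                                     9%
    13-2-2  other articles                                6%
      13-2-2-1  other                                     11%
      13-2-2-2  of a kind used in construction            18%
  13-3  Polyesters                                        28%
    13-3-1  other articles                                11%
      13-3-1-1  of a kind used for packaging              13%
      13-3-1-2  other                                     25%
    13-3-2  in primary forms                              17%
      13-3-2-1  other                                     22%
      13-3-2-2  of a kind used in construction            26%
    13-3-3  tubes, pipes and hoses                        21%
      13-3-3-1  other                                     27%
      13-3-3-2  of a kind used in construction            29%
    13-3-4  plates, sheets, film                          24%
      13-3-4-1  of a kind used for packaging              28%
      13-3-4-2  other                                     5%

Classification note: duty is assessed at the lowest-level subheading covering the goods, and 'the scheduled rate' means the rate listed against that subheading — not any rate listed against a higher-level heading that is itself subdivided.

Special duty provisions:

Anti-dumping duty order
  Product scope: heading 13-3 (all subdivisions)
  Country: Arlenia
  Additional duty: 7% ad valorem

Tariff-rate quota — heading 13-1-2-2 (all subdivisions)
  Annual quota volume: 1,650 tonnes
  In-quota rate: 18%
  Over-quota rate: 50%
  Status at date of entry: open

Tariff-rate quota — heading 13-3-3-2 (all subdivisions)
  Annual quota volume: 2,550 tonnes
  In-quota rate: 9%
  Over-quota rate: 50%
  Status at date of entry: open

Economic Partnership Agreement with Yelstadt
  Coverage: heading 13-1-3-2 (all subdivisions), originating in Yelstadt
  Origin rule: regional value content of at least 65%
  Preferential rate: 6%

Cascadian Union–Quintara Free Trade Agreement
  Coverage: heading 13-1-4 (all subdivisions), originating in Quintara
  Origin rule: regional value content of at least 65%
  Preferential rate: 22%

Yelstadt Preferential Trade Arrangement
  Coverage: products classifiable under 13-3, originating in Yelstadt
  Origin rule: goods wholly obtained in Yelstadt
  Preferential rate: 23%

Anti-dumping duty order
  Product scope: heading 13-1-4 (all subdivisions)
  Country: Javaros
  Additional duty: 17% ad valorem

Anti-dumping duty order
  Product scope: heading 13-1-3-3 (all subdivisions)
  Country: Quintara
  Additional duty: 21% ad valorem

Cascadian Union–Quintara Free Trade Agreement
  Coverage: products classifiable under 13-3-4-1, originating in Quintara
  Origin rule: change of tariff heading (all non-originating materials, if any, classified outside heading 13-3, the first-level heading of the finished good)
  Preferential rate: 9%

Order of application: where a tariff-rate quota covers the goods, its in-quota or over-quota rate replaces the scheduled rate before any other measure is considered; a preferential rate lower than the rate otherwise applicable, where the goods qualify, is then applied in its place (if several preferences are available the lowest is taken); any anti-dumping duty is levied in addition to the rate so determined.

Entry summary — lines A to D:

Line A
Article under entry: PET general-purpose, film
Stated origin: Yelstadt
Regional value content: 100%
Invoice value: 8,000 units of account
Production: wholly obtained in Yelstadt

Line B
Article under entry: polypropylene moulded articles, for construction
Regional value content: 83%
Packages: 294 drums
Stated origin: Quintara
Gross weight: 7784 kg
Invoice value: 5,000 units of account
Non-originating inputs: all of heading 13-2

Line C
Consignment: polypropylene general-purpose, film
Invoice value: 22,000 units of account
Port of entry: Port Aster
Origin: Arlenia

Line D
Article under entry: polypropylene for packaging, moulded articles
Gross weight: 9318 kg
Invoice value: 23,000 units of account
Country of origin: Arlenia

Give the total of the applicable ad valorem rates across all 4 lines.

24%

Line A: PET → 13-3; film → 13-3-4; general-purpose → 13-3-4-2. Scheduled 5%. Yelstadt agreement on 13-1-3-2: 13-3-4-2 not covered; Yelstadt agreement on 13-3: wholly obtained → 23% available; preference 23% not lower than 5% → no reduction. → 5%.
Line B: polypropylene → 13-1; moulded articles → 13-1-1; for construction → 13-1-1-1. Scheduled 6%. Quintara agreement on 13-1-4: 13-1-1-1 not covered; Quintara agreement on 13-3-4-1: 13-1-1-1 not covered. → 6%.
Line C: polypropylene → 13-1; film → 13-1-2; general-purpose → 13-1-2-1. Scheduled 2%. No special measure applies. → 2%.
Line D: polypropylene → 13-1; moulded articles → 13-1-1; for packaging → 13-1-1-2. Scheduled 11%. No special measure applies. → 11%.
Sum: 5% + 6% + 2% + 11% = 24%.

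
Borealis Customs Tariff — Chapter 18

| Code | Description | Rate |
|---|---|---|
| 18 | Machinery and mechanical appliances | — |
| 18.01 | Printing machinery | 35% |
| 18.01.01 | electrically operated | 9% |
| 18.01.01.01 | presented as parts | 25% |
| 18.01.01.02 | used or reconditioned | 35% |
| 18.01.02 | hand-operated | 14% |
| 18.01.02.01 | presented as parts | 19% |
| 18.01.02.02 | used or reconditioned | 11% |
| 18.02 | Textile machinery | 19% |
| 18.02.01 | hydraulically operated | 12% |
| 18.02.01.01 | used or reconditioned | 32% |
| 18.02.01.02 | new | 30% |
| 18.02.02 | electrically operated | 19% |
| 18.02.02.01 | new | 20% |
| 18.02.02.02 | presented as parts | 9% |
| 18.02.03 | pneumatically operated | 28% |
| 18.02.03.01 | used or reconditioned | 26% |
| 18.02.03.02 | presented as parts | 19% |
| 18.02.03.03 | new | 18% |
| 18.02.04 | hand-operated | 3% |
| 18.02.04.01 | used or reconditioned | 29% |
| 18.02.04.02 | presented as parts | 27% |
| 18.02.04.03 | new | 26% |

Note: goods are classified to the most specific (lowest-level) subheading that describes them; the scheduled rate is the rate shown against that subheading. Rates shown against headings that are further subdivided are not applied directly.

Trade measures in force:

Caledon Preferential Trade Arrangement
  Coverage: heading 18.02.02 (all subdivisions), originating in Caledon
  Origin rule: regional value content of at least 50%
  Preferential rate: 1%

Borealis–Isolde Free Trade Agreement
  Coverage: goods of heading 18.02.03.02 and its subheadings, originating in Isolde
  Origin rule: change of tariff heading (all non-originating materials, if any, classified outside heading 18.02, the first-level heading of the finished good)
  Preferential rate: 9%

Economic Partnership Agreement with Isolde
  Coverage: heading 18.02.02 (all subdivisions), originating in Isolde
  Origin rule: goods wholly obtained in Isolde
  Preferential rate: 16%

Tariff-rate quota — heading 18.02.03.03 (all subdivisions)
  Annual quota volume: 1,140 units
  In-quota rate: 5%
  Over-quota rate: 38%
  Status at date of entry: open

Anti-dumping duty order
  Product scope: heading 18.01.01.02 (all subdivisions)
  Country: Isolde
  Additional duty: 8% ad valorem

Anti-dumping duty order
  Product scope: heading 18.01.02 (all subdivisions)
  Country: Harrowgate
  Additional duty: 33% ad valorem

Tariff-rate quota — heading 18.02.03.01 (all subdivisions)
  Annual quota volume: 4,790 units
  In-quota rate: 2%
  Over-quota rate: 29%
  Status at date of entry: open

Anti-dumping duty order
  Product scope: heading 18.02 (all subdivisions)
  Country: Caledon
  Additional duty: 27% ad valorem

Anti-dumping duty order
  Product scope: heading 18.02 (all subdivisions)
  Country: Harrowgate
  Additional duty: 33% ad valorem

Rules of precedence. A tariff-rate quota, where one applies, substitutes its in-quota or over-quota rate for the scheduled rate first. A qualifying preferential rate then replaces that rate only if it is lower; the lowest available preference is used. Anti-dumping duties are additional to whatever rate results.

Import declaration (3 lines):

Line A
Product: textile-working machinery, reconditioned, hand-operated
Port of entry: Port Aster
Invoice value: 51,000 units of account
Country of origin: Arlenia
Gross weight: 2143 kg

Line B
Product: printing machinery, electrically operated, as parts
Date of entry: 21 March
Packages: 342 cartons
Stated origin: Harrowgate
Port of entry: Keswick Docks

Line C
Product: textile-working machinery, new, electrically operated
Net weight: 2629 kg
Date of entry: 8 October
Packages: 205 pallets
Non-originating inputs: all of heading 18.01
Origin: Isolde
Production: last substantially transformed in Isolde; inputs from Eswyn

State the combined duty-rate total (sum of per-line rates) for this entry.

74%

Line A: textile-working → 18.02; hand-operated → 18.02.04; reconditioned → 18.02.04.01. Scheduled 29%. No special measure applies. → 29%.
Line B: printing → 18.01; electrically operated → 18.01.01; as parts → 18.01.01.01. Scheduled 25%. No special measure applies. → 25%.
Line C: textile-working → 18.02; electrically operated → 18.02.02; new → 18.02.02.01. Scheduled 20%. Isolde agreement on 18.02.03.02: 18.02.02.01 not covered; Isolde agreement on 18.02.02: not wholly obtained. → 20%.
Sum: 29% + 25% + 20% = 74%.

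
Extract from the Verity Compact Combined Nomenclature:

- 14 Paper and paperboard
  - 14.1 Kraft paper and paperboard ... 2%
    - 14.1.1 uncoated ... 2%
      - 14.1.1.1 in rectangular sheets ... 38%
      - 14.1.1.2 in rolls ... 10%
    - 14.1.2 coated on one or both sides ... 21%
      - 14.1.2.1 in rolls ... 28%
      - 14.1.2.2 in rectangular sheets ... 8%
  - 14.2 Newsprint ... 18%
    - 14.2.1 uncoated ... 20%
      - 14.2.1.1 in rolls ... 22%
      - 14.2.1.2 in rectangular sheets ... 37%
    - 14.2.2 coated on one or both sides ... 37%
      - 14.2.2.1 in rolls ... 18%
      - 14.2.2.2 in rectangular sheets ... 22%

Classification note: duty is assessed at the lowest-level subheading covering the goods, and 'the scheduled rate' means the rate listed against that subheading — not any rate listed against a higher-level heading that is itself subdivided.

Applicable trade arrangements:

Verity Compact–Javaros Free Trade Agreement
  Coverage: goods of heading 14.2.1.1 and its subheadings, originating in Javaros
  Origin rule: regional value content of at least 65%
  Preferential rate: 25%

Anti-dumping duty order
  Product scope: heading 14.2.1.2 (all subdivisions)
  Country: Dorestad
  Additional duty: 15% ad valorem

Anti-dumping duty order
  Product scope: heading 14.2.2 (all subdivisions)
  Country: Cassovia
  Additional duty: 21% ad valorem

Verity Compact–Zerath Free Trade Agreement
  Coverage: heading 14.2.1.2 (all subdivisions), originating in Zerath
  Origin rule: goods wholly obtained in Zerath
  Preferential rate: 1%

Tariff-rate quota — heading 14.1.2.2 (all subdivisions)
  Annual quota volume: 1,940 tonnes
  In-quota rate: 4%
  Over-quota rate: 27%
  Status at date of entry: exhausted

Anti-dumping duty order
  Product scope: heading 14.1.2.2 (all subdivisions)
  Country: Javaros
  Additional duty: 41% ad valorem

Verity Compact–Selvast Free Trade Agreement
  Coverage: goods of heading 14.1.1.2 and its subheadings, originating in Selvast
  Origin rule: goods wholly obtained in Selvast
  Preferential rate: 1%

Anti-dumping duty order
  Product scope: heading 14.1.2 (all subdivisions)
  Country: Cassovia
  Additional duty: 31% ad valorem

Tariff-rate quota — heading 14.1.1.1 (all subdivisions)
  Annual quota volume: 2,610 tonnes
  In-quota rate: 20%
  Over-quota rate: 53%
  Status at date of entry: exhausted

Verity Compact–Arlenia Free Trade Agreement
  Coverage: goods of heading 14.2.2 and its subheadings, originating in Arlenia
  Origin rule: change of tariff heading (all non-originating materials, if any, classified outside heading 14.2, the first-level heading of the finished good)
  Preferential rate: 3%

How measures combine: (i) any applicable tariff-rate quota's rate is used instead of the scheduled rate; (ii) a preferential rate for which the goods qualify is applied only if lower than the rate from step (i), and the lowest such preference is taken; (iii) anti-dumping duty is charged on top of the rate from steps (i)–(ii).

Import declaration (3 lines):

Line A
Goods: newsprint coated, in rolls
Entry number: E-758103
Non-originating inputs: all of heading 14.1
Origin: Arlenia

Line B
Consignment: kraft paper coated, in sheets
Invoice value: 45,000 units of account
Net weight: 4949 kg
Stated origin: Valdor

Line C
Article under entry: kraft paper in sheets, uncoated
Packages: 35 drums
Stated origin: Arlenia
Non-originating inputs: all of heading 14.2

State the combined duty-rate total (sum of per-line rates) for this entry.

Line A: newsprint → 14.2; coated → 14.2.2; in rolls → 14.2.2.1. Scheduled 18%. Arlenia agreement on 14.2.2: CTH met → 3% available; preferential 3%. → 3%.
Line B: kraft paper → 14.1; coated → 14.1.2; in sheets → 14.1.2.2. Scheduled 8%. quota on 14.1.2.2 exhausted → over-quota 27%. → 27%.
Line C: kraft paper → 14.1; uncoated → 14.1.1; in sheets → 14.1.1.1. Scheduled 38%. quota on 14.1.1.1 exhausted → over-quota 53%; Arlenia agreement on 14.2.2: 14.1.1.1 not covered. → 53%.
Sum: 3% + 27% + 53% = 83%.

83%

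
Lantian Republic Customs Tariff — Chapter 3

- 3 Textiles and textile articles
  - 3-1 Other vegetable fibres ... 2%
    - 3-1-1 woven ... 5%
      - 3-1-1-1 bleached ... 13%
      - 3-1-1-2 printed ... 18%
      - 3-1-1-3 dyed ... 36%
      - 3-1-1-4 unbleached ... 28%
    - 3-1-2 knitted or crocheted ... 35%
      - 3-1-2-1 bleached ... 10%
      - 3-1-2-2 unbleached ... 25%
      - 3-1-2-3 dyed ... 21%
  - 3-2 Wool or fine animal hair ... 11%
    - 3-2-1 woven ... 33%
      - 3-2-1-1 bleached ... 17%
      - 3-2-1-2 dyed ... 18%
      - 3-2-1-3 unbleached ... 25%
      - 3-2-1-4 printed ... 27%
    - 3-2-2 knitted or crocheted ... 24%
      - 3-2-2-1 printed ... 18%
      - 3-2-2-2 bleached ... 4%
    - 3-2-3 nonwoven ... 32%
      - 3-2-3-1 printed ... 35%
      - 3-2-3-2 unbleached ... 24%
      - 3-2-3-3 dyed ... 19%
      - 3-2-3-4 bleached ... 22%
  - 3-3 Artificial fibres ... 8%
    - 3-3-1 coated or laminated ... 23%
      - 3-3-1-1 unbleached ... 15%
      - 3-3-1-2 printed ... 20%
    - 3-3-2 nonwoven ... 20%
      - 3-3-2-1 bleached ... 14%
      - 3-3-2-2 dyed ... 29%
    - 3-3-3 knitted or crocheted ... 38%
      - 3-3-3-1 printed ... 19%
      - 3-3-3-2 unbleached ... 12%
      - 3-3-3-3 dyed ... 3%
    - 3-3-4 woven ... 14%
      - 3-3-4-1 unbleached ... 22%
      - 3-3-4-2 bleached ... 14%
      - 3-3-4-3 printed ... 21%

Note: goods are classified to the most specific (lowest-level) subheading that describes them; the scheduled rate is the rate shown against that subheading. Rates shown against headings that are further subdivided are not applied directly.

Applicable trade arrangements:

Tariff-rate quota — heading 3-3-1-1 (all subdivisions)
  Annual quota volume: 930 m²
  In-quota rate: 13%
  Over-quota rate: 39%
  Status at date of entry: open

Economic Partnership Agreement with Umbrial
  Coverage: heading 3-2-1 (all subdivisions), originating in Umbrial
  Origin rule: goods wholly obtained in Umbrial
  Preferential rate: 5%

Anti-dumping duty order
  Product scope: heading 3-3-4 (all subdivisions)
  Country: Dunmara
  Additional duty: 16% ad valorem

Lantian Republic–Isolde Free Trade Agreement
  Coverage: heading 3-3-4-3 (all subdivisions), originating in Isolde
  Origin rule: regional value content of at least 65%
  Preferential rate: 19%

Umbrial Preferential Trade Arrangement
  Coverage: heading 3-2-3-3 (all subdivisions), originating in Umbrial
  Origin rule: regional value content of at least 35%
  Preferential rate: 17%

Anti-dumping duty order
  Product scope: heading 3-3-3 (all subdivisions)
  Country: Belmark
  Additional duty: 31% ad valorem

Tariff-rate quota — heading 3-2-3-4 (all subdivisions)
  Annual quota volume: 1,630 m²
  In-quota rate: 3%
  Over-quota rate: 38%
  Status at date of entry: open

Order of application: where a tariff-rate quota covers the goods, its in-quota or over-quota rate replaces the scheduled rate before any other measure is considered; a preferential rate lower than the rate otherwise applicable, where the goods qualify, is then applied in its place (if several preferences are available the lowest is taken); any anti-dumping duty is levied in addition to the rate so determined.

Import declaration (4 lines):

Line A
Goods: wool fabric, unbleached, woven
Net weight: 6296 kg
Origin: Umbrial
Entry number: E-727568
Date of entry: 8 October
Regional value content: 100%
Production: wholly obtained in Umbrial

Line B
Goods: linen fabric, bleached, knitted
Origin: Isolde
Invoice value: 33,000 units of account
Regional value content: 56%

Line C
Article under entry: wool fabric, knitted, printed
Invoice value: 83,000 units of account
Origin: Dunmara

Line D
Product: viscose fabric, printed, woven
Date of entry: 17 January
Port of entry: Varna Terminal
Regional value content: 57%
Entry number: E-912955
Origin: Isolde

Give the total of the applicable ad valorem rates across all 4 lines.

Line A: wool → 3-2; woven → 3-2-1; unbleached → 3-2-1-3. Scheduled 25%. Umbrial agreement on 3-2-1: wholly obtained → 5% available; Umbrial agreement on 3-2-3-3: 3-2-1-3 not covered; preferential 5%. → 5%.
Line B: linen → 3-1; knitted → 3-1-2; bleached → 3-1-2-1. Scheduled 10%. Isolde agreement on 3-3-4-3: 3-1-2-1 not covered. → 10%.
Line C: wool → 3-2; knitted → 3-2-2; printed → 3-2-2-1. Scheduled 18%. No special measure applies. → 18%.
Line D: viscose → 3-3; woven → 3-3-4; printed → 3-3-4-3. Scheduled 21%. Isolde agreement on 3-3-4-3: RVC < 65%. → 21%.
Sum: 5% + 10% + 18% + 21% = 54%.

54%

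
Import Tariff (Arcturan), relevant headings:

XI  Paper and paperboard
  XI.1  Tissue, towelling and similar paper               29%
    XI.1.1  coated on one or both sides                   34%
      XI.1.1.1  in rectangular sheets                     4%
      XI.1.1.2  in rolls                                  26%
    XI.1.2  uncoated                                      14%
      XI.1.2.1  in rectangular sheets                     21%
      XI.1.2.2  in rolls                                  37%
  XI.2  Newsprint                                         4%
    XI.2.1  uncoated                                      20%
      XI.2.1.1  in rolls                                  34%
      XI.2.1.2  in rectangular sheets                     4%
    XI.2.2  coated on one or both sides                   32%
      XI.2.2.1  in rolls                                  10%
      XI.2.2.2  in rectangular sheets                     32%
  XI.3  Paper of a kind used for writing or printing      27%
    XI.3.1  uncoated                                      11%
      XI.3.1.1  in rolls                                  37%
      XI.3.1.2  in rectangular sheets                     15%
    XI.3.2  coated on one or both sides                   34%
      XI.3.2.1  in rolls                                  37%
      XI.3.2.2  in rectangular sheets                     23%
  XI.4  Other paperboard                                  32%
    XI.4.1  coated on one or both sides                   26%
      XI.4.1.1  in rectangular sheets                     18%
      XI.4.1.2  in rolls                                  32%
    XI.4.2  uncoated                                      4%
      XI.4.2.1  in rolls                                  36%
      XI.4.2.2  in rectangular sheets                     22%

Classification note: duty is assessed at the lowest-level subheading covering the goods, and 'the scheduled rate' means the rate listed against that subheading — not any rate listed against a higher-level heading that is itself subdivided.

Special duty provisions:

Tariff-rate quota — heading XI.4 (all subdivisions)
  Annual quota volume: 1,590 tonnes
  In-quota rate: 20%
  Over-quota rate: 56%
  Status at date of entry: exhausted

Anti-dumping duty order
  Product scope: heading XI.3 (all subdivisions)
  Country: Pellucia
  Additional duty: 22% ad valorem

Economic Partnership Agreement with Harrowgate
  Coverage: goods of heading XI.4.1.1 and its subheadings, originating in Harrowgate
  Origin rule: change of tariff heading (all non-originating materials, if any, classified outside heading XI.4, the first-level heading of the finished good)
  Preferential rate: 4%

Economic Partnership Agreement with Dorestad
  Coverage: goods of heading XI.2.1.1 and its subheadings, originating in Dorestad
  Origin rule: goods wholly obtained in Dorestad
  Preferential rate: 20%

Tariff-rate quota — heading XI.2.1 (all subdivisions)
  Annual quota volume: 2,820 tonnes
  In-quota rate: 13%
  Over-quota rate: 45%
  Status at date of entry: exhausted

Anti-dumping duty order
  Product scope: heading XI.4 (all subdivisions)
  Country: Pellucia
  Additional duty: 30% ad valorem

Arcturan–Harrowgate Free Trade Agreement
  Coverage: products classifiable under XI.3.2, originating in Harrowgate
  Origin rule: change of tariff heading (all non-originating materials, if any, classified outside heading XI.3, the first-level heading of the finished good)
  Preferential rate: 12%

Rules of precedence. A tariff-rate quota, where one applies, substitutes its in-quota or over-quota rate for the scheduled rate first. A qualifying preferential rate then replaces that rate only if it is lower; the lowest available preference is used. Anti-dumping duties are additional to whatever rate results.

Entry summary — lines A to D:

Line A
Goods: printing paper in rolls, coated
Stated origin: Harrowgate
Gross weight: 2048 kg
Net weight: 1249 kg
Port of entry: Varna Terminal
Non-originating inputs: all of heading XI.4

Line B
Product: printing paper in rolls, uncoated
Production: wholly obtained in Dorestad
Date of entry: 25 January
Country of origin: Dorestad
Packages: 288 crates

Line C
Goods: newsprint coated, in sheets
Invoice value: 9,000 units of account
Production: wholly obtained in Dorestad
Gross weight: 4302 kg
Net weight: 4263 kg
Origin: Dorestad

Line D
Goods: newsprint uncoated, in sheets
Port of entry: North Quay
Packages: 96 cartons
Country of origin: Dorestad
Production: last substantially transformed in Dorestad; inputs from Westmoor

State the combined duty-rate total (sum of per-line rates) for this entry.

126%

Line A: printing paper → XI.3; coated → XI.3.2; in rolls → XI.3.2.1. Scheduled 37%. Harrowgate agreement on XI.4.1.1: XI.3.2.1 not covered; Harrowgate agreement on XI.3.2: CTH met → 12% available; preferential 12%. → 12%.
Line B: printing paper → XI.3; uncoated → XI.3.1; in rolls → XI.3.1.1. Scheduled 37%. Dorestad agreement on XI.2.1.1: XI.3.1.1 not covered. → 37%.
Line C: newsprint → XI.2; coated → XI.2.2; in sheets → XI.2.2.2. Scheduled 32%. Dorestad agreement on XI.2.1.1: XI.2.2.2 not covered. → 32%.
Line D: newsprint → XI.2; uncoated → XI.2.1; in sheets → XI.2.1.2. Scheduled 4%. quota on XI.2.1 exhausted → over-quota 45%; Dorestad agreement on XI.2.1.1: XI.2.1.2 not covered. → 45%.
Sum: 12% + 37% + 32% + 45% = 126%.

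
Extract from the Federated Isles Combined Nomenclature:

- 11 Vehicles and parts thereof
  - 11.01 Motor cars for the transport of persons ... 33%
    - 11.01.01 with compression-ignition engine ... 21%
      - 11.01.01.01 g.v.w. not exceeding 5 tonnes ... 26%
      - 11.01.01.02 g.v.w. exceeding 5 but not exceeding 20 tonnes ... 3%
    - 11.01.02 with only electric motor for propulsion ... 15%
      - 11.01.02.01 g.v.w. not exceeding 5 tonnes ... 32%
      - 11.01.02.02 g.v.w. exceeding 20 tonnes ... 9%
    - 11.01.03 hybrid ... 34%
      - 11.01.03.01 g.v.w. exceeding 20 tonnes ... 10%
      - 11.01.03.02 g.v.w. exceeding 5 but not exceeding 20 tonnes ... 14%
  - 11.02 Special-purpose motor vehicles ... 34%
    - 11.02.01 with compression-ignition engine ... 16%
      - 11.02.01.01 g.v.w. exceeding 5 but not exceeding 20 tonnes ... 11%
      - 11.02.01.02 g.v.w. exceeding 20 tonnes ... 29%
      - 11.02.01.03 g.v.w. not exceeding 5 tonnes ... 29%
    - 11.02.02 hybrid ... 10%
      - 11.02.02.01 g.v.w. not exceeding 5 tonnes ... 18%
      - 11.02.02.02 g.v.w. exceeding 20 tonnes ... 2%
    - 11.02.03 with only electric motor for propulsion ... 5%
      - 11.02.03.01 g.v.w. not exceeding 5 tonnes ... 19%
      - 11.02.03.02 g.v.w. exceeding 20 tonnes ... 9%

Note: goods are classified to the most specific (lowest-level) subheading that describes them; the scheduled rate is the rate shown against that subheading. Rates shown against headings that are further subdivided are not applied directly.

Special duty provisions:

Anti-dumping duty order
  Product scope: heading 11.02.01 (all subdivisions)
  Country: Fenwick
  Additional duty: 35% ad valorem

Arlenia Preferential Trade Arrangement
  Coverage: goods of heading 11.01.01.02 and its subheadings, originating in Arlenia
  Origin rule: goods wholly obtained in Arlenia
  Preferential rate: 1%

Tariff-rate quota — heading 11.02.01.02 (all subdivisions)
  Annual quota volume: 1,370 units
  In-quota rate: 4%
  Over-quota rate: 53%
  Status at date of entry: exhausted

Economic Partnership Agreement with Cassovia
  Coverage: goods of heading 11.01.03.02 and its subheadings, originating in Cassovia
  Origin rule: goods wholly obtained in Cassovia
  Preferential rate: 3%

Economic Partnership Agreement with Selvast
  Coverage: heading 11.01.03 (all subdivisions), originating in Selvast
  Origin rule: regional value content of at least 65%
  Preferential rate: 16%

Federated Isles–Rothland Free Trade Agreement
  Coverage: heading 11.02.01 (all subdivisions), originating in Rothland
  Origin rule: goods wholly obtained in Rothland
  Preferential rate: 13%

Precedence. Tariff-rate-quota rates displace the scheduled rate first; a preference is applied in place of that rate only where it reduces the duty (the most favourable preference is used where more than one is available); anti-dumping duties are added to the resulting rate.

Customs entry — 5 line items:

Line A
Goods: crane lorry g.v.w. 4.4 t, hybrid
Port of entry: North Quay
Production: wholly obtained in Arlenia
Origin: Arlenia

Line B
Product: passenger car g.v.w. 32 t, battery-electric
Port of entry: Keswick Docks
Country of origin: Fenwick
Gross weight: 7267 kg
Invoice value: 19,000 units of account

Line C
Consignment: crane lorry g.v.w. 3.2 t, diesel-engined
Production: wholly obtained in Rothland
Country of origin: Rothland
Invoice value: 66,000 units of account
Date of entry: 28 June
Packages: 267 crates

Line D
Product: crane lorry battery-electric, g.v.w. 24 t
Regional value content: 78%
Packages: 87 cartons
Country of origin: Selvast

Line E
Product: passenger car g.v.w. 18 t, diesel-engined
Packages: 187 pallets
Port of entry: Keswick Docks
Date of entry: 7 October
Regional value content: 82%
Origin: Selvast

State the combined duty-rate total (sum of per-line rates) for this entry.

52%

Line A: crane lorry → 11.02; hybrid → 11.02.02; g.v.w. 4.4 t → 11.02.02.01. Scheduled 18%. Arlenia agreement on 11.01.01.02: 11.02.02.01 not covered. → 18%.
Line B: passenger car → 11.01; battery-electric → 11.01.02; g.v.w. 32 t → 11.01.02.02. Scheduled 9%. No special measure applies. → 9%.
Line C: crane lorry → 11.02; diesel-engined → 11.02.01; g.v.w. 3.2 t → 11.02.01.03. Scheduled 29%. Rothland agreement on 11.02.01: wholly obtained → 13% available; preferential 13%. → 13%.
Line D: crane lorry → 11.02; battery-electric → 11.02.03; g.v.w. 24 t → 11.02.03.02. Scheduled 9%. Selvast agreement on 11.01.03: 11.02.03.02 not covered. → 9%.
Line E: passenger car → 11.01; diesel-engined → 11.01.01; g.v.w. 18 t → 11.01.01.02. Scheduled 3%. Selvast agreement on 11.01.03: 11.01.01.02 not covered. → 3%.
Sum: 18% + 9% + 13% + 9% + 3% = 52%.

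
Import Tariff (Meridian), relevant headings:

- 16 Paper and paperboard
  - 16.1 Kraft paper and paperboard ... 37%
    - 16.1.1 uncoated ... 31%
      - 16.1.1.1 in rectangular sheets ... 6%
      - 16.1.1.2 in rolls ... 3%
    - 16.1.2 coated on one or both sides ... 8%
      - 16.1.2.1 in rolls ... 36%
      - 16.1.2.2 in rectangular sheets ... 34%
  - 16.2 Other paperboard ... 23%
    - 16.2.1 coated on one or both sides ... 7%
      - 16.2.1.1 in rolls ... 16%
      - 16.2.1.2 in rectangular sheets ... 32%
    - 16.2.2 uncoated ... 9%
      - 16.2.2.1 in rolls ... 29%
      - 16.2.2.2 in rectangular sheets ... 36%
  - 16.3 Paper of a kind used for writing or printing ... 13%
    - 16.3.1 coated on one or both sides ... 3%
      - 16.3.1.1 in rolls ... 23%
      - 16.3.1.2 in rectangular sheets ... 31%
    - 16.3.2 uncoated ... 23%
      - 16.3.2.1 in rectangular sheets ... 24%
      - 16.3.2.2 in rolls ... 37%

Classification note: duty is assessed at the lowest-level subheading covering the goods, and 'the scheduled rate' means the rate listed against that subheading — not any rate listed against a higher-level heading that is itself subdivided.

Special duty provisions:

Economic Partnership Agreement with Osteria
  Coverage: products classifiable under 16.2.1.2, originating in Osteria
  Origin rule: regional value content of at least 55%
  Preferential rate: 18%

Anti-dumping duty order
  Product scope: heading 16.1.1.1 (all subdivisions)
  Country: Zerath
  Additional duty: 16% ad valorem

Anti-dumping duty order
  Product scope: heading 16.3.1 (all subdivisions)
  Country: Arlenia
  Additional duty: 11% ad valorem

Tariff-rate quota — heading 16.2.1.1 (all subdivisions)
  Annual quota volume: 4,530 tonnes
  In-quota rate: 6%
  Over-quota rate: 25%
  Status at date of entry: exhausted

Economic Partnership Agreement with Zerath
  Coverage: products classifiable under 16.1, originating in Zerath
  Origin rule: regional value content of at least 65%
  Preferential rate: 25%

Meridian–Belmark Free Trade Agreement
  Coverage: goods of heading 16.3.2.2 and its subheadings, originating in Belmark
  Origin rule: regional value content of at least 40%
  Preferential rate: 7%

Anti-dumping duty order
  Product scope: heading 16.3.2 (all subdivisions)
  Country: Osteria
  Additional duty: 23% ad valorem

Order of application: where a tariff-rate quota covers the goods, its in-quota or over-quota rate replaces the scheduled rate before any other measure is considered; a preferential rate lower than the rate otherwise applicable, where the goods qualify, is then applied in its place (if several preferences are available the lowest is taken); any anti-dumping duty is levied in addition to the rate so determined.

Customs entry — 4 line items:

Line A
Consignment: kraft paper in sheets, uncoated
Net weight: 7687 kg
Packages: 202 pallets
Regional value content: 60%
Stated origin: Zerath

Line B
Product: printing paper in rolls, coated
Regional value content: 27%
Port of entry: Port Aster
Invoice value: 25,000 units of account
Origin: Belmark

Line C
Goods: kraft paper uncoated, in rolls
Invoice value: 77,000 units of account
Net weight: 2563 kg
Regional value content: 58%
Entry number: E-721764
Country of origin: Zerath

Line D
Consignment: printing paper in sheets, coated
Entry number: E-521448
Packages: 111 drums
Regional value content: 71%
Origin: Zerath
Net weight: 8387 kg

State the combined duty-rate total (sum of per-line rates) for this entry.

79%

Line A: kraft paper → 16.1; uncoated → 16.1.1; in sheets → 16.1.1.1. Scheduled 6%. Zerath agreement on 16.1: RVC < 65%; anti-dumping (Zerath, 16.1.1.1): +16%; total 6% + 16% = 22%. → 22%.
Line B: printing paper → 16.3; coated → 16.3.1; in rolls → 16.3.1.1. Scheduled 23%. Belmark agreement on 16.3.2.2: 16.3.1.1 not covered. → 23%.
Line C: kraft paper → 16.1; uncoated → 16.1.1; in rolls → 16.1.1.2. Scheduled 3%. Zerath agreement on 16.1: RVC < 65%. → 3%.
Line D: printing paper → 16.3; coated → 16.3.1; in sheets → 16.3.1.2. Scheduled 31%. Zerath agreement on 16.1: 16.3.1.2 not covered. → 31%.
Sum: 22% + 23% + 3% + 31% = 79%.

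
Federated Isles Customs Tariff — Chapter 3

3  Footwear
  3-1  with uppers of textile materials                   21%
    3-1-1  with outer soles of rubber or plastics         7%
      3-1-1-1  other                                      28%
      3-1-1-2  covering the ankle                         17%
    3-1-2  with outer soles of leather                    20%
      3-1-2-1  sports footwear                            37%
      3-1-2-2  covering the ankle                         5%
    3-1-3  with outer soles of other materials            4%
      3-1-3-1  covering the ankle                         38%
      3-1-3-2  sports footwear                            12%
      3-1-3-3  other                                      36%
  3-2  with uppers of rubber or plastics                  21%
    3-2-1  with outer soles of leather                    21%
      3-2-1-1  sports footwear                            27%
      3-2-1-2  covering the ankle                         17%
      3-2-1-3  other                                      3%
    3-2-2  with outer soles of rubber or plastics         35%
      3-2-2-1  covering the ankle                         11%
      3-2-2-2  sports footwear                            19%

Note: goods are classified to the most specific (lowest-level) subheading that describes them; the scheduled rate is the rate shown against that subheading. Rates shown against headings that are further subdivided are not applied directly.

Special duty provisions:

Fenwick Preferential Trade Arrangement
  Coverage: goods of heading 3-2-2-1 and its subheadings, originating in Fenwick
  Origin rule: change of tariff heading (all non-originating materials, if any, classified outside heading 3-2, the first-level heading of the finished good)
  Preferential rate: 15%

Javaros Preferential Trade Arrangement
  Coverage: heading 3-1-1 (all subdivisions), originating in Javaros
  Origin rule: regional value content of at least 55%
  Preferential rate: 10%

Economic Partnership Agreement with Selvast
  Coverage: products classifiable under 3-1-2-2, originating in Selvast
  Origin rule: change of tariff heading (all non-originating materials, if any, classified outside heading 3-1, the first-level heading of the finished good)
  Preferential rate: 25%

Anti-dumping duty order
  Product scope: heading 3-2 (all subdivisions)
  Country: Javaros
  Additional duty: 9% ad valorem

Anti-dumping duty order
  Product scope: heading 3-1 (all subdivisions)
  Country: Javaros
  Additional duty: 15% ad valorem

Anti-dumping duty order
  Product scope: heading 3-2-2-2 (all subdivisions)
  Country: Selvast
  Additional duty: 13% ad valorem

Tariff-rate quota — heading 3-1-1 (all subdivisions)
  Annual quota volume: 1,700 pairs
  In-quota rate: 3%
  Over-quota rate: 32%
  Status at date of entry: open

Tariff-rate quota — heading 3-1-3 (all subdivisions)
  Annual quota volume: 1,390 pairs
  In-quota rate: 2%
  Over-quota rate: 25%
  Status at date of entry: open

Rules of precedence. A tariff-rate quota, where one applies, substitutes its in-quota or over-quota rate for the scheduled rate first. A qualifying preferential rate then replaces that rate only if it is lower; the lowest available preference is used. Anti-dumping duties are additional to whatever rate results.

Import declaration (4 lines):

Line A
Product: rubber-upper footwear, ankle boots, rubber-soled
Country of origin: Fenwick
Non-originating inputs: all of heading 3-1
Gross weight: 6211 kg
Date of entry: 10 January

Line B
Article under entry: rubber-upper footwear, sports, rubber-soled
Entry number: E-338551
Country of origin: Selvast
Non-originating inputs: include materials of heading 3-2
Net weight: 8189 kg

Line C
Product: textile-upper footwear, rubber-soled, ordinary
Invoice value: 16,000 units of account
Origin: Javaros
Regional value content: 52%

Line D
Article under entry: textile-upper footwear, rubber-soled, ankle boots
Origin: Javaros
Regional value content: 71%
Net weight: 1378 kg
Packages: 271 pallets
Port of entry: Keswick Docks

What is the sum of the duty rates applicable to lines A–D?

79%

Line A: rubber-upper → 3-2; rubber-soled → 3-2-2; ankle boots → 3-2-2-1. Scheduled 11%. Fenwick agreement on 3-2-2-1: CTH met → 15% available; preference 15% not lower than 11% → no reduction. → 11%.
Line B: rubber-upper → 3-2; rubber-soled → 3-2-2; sports → 3-2-2-2. Scheduled 19%. Selvast agreement on 3-1-2-2: 3-2-2-2 not covered; anti-dumping (Selvast, 3-2-2-2): +13%; total 19% + 13% = 32%. → 32%.
Line C: textile-upper → 3-1; rubber-soled → 3-1-1; ordinary → 3-1-1-1. Scheduled 28%. quota on 3-1-1 open → in-quota 3%; Javaros agreement on 3-1-1: RVC < 55%; anti-dumping (Javaros, 3-1): +15%; total 3% + 15% = 18%. → 18%.
Line D: textile-upper → 3-1; rubber-soled → 3-1-1; ankle boots → 3-1-1-2. Scheduled 17%. quota on 3-1-1 open → in-quota 3%; Javaros agreement on 3-1-1: RVC ≥ 55% → 10% available; preference 10% not lower than 3% → no reduction; anti-dumping (Javaros, 3-1): +15%; total 3% + 15% = 18%. → 18%.
Sum: 11% + 32% + 18% + 18% = 79%.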